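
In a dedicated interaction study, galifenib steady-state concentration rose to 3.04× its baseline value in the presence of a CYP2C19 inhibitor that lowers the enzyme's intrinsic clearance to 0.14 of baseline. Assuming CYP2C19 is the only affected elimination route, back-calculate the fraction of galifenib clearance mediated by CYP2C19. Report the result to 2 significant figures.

Call the CYP2C19 fraction fm. After the interaction, CL_new/CL_old = fm × 0.14 + (1 − fm).
Steady-state concentration ratio = 1 / (new CL fraction), so new CL fraction = 1 / 3.04 = 0.3289.
fm × 0.14 + 1 − fm = 0.3289  ⇒  fm × (0.14 − 1) = −0.6711  ⇒  fm = 0.78.

0.78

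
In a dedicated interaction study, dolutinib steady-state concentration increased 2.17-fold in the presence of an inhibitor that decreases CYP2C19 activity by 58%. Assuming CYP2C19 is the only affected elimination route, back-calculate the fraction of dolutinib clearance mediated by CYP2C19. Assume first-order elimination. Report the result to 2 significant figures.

Call the CYP2C19 fraction fm. After the interaction, CL_new/CL_old = fm × 0.42 + (1 − fm).
Steady-state concentration ratio = 1 / (new CL fraction), so new CL fraction = 1 / 2.17 = 0.4608.
fm × 0.42 + 1 − fm = 0.4608  ⇒  fm × (0.42 − 1) = −0.5392  ⇒  fm = 0.93.

0.93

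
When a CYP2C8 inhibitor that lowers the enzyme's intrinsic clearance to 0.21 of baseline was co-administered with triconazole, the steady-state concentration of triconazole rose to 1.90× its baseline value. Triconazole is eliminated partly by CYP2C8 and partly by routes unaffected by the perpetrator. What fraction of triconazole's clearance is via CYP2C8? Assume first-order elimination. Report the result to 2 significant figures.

0.60

CL'/CL = 1 / 1.90 = 0.5263
0.21·fm + (1 − fm) = 0.5263
fm = (0.5263 − 1) / (0.21 − 1) = 0.60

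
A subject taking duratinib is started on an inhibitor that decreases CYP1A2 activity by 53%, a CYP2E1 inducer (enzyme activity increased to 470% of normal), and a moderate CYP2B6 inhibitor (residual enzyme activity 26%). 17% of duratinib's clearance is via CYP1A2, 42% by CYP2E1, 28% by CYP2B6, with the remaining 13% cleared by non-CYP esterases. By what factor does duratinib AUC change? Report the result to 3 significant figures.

CYP1A2: 0.17 × 0.47 = 0.0799
CYP2E1: 0.42 × 4.7 = 1.974
CYP2B6: 0.28 × 0.26 = 0.0728
Other: 0.13 (unchanged)
New clearance relative to baseline: 0.0799 + 1.974 + 0.0728 + 0.13 = 2.2567.
AUC ∝ 1/CL: fold-change = 1 / 2.2567 = 0.443.

0.443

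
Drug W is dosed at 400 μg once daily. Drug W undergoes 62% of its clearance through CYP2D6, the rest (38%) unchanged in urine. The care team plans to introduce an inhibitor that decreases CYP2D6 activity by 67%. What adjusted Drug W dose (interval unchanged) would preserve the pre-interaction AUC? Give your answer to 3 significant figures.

234 μg

The CYP2D6 pathway (62% of clearance) falls to 0.33× activity: 0.62 × 0.33 = 0.2046.
The remaining 38% of clearance is unaffected.
New clearance relative to baseline: 0.2046 + 0.38 = 0.5846.
To maintain the same steady-state level, dose must scale with clearance: new dose = 400 × 0.5846 = 234 μg.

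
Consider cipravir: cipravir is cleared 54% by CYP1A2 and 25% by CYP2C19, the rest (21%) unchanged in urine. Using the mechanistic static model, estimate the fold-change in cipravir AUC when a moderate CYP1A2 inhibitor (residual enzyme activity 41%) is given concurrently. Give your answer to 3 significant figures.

1.47

CYP1A2: 0.54 × 0.41 = 0.2214
CYP2C19: 0.25 (unchanged)
Other: 0.21 (unchanged)
New clearance relative to baseline: 0.2214 + 0.25 + 0.21 = 0.6814.
AUC is inversely proportional to clearance, so the fold-change is 1 / 0.6814 = 1.47.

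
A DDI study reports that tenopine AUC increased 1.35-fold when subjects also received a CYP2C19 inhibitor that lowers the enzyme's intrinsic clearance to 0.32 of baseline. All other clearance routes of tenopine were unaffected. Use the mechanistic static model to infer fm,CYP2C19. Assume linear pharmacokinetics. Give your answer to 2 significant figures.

Let fm be the CYP2C19 fraction. New clearance relative to baseline = fm × 0.32 + (1 − fm).
AUC ratio = 1 / (new CL fraction), so new CL fraction = 1 / 1.35 = 0.7407.
fm × 0.32 + 1 − fm = 0.7407  ⇒  fm × (0.32 − 1) = −0.2593  ⇒  fm = 0.38.

0.38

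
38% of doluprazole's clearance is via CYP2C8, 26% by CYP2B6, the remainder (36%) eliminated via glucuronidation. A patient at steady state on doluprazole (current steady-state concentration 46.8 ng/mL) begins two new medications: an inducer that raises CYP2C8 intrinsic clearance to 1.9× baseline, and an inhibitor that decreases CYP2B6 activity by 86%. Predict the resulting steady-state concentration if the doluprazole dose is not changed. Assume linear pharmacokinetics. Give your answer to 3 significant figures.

41.8 ng/mL

CYP2C8: 0.38 × 1.9 = 0.722
CYP2B6: 0.26 × 0.14 = 0.0364
Other: 0.36 (unchanged)
New clearance relative to baseline: 0.722 + 0.0364 + 0.36 = 1.1184.
New steady-state concentration = 46.8 / 1.1184 = 41.8 ng/mL (concentration scales inversely with clearance).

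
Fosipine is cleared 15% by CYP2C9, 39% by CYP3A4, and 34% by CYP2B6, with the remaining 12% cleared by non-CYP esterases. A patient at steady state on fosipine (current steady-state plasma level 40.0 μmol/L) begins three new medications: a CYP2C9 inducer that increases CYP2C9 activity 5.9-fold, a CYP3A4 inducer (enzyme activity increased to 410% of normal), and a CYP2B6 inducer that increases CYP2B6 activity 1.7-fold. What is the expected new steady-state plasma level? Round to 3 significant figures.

12.6 μmol/L

CYP2C9: 0.15 × 5.9 = 0.885
CYP3A4: 0.39 × 4.1 = 1.599
CYP2B6: 0.34 × 1.7 = 0.578
Other: 0.12 (unchanged)
Relative clearance = 0.885 + 1.599 + 0.578 + 0.12 = 3.182.
Dividing the baseline by the relative clearance: 40.0 / 3.182 = 12.6 μmol/L.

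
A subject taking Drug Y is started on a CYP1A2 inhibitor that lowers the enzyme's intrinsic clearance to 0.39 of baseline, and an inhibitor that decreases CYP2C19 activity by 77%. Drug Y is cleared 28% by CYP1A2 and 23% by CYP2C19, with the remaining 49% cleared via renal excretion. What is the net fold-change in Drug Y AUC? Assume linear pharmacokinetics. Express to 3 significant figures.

1.53

The CYP1A2 pathway (28% of clearance) drops to 0.39× activity: 0.28 × 0.39 = 0.1092.
The CYP2C19 pathway (23% of clearance) falls to 0.23× activity: 0.23 × 0.23 = 0.0529.
Non-CYP routes (49%) are unchanged.
Relative clearance = 0.1092 + 0.0529 + 0.49 = 0.6521.
AUC ∝ 1/CL: fold-change = 1 / 0.6521 = 1.53.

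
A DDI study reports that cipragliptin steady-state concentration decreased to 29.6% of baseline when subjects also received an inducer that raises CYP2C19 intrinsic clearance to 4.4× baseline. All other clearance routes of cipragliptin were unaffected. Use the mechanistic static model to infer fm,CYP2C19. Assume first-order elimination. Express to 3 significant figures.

0.700

CL'/CL = 1 / 0.296 = 3.378
4.4·fm + (1 − fm) = 3.378
fm = (3.378 − 1) / (4.4 − 1) = 0.700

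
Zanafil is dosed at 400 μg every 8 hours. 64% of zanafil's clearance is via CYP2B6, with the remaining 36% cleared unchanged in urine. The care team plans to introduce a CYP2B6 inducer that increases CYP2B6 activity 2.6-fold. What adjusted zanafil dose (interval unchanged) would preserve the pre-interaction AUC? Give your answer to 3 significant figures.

810 μg

The CYP2B6 pathway (64% of clearance) rises to 2.6× activity: 0.64 × 2.6 = 1.664.
The remaining 36% of clearance is unaffected.
New clearance relative to baseline: 1.664 + 0.36 = 2.024.
To maintain the same steady-state level, dose must scale with clearance: new dose = 400 × 2.024 = 810 μg.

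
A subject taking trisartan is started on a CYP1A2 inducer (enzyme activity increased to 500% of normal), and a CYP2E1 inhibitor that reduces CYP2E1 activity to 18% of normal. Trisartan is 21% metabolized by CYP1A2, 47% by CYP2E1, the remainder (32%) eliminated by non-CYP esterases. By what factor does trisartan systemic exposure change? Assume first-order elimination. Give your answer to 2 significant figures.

0.69

The CYP1A2 pathway (21% of clearance) increases to 5× activity: 0.21 × 5 = 1.05.
The CYP2E1 pathway (47% of clearance) falls to 0.18× activity: 0.47 × 0.18 = 0.0846.
Non-CYP routes (32%) are unchanged.
Relative clearance = 1.05 + 0.0846 + 0.32 = 1.4546.
Systemic exposure ∝ 1/CL: fold-change = 1 / 1.4546 = 0.69.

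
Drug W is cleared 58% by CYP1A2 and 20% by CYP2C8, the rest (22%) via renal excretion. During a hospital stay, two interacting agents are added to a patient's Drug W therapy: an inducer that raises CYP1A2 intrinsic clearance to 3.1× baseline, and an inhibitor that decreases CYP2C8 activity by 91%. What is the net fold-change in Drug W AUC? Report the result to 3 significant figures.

The CYP1A2 pathway (58% of clearance) increases to 3.1× activity: 0.58 × 3.1 = 1.798.
The CYP2C8 pathway (20% of clearance) falls to 0.09× activity: 0.2 × 0.09 = 0.018.
The remaining 22% of clearance is unaffected.
New clearance relative to baseline: 1.798 + 0.018 + 0.22 = 2.036.
Because AUC varies inversely with clearance, the combined effect is 1 / 2.036 = 0.491.

0.491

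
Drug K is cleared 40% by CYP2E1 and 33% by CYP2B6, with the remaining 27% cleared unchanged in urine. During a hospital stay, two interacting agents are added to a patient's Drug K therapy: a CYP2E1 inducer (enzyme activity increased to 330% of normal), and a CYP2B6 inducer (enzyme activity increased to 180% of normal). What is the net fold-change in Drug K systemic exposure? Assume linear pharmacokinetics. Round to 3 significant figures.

CYP2E1: 0.4 × 3.3 = 1.32
CYP2B6: 0.33 × 1.8 = 0.594
Other: 0.27 (unchanged)
New clearance relative to baseline: 1.32 + 0.594 + 0.27 = 2.184.
Systemic exposure ∝ 1/CL: fold-change = 1 / 2.184 = 0.458.

0.458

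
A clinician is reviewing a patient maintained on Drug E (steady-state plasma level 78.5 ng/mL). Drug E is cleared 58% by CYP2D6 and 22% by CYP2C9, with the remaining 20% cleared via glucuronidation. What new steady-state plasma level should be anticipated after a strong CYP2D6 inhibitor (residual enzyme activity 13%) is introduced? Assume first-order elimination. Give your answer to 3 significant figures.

CYP2D6: 0.58 × 0.13 = 0.0754
CYP2C9: 0.22 (unchanged)
Other: 0.2 (unchanged)
New clearance relative to baseline: 0.0754 + 0.22 + 0.2 = 0.4954.
New steady-state plasma level = baseline ÷ relative clearance = 78.5 / 0.4954 = 158 ng/mL.

158 ng/mL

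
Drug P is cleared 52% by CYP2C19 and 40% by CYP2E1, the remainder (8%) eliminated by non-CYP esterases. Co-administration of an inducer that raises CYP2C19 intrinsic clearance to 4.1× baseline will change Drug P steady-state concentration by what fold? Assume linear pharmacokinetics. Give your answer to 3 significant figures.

CYP2C19: 0.52 × 4.1 = 2.132
CYP2E1: 0.4 (unchanged)
Other: 0.08 (unchanged)
Relative clearance = 2.132 + 0.4 + 0.08 = 2.612.
Since steady-state concentration ∝ 1/CL, the ratio is 1 / 2.612 = 0.383.

0.383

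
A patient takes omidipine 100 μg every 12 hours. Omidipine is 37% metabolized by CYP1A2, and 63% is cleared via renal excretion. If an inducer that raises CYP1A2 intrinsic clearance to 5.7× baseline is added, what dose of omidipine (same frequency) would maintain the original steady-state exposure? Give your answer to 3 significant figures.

274 μg

The CYP1A2 pathway (37% of clearance) increases to 5.7× activity: 0.37 × 5.7 = 2.109.
The remaining 63% of clearance is unaffected.
CL_new/CL_old = 2.109 + 0.63 = 2.739.
Exposure is unchanged when dose changes in proportion to clearance. New dose = 100 μg × 2.739 = 274 μg.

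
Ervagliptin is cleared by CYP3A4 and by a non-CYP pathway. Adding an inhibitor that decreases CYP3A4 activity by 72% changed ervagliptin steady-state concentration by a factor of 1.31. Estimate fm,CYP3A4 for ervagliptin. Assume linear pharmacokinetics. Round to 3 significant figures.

Let x = fm,CYP3A4. Because steady-state concentration ∝ 1/CL, relative clearance fell to 1/1.31 = 0.7634.
Only the CYP3A4 route changed, so 0.7634 = x·0.28 + (1 − x), giving x = 0.329.

0.329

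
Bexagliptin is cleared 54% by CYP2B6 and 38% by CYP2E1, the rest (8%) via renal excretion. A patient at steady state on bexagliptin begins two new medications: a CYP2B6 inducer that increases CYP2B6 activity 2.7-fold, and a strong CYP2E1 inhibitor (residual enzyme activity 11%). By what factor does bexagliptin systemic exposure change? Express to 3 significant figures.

0.633

The CYP2B6 pathway (54% of clearance) rises to 2.7× activity: 0.54 × 2.7 = 1.458.
The CYP2E1 pathway (38% of clearance) drops to 0.11× activity: 0.38 × 0.11 = 0.0418.
The remaining 8% of clearance is unaffected.
CL_new/CL_old = 1.458 + 0.0418 + 0.08 = 1.5798.
Systemic exposure ∝ 1/CL: fold-change = 1 / 1.5798 = 0.633.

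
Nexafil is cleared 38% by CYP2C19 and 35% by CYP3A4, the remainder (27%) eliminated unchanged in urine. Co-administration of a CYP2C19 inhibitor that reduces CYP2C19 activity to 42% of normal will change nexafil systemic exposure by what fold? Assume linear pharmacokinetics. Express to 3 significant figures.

CYP2C19: 0.38 × 0.42 = 0.1596
CYP3A4: 0.35 (unchanged)
Other: 0.27 (unchanged)
CL_new/CL_old = 0.1596 + 0.35 + 0.27 = 0.7796.
Since systemic exposure ∝ 1/CL, the ratio is 1 / 0.7796 = 1.28.

1.28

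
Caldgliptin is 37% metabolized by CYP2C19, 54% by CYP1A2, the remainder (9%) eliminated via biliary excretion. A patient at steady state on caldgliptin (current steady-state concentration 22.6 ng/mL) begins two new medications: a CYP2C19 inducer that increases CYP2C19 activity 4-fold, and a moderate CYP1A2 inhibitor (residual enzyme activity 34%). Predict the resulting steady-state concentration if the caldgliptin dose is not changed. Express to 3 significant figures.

The CYP2C19 pathway (37% of clearance) increases to 4× activity: 0.37 × 4 = 1.48.
The CYP1A2 pathway (54% of clearance) drops to 0.34× activity: 0.54 × 0.34 = 0.1836.
Non-CYP routes (9%) are unchanged.
CL_new/CL_old = 1.48 + 0.1836 + 0.09 = 1.7536.
Dividing the baseline by the relative clearance: 22.6 / 1.7536 = 12.9 ng/mL.

12.9 ng/mL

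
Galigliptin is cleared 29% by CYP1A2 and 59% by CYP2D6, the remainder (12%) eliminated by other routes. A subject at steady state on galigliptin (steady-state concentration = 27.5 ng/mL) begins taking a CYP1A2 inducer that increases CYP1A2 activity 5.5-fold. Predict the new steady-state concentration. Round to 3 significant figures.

11.9 ng/mL

CYP1A2: 0.29 × 5.5 = 1.595
CYP2D6: 0.59 (unchanged)
Other: 0.12 (unchanged)
New clearance relative to baseline: 1.595 + 0.59 + 0.12 = 2.305.
Steady-state concentration ∝ 1/CL, so new value = 27.5 / 2.305 = 11.9 ng/mL.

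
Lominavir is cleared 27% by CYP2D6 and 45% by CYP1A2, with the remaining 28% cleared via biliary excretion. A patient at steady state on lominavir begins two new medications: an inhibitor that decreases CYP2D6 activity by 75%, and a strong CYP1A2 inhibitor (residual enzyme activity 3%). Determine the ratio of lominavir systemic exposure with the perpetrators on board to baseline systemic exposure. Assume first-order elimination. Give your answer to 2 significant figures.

2.8

The CYP2D6 pathway (27% of clearance) drops to 0.25× activity: 0.27 × 0.25 = 0.0675.
The CYP1A2 pathway (45% of clearance) is reduced to 0.03× activity: 0.45 × 0.03 = 0.0135.
The remaining 28% of clearance is unaffected.
New clearance relative to baseline: 0.0675 + 0.0135 + 0.28 = 0.361.
Because systemic exposure varies inversely with clearance, the combined effect is 1 / 0.361 = 2.8.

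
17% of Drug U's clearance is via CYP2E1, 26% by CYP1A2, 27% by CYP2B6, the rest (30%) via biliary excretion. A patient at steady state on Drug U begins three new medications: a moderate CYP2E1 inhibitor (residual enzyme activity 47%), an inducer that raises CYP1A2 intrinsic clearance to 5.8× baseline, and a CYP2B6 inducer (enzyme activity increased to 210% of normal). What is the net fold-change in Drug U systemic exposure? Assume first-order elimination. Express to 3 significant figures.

CYP2E1: 0.17 × 0.47 = 0.0799
CYP1A2: 0.26 × 5.8 = 1.508
CYP2B6: 0.27 × 2.1 = 0.567
Other: 0.3 (unchanged)
New clearance relative to baseline: 0.0799 + 1.508 + 0.567 + 0.3 = 2.4549.
Net systemic exposure ratio = 1 / 2.4549 = 0.407.

0.407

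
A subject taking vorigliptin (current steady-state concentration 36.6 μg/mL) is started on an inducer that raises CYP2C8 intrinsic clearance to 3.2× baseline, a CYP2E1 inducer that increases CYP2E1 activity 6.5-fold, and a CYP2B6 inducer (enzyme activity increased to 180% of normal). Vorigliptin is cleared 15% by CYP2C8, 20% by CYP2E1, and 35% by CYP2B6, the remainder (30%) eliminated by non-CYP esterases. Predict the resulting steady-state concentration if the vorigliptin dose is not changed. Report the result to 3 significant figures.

The CYP2C8 pathway (15% of clearance) rises to 3.2× activity: 0.15 × 3.2 = 0.48.
The CYP2E1 pathway (20% of clearance) rises to 6.5× activity: 0.2 × 6.5 = 1.3.
The CYP2B6 pathway (35% of clearance) rises to 1.8× activity: 0.35 × 1.8 = 0.63.
Non-CYP routes (30%) are unchanged.
Relative clearance = 0.48 + 1.3 + 0.63 + 0.3 = 2.71.
Steady-state concentration ∝ 1/CL: new value = 36.6 / 2.71 = 13.5 μg/mL.

13.5 μg/mL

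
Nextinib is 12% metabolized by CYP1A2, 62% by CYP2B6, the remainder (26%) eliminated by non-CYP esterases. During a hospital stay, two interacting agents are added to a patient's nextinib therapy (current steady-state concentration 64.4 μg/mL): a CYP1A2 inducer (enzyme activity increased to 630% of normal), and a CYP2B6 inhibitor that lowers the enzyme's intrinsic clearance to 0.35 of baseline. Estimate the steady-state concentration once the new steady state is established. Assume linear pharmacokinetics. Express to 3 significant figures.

CYP1A2: 0.12 × 6.3 = 0.756
CYP2B6: 0.62 × 0.35 = 0.217
Other: 0.26 (unchanged)
CL_new/CL_old = 0.756 + 0.217 + 0.26 = 1.233.
New steady-state concentration = 64.4 / 1.233 = 52.2 μg/mL (concentration scales inversely with clearance).

52.2 μg/mL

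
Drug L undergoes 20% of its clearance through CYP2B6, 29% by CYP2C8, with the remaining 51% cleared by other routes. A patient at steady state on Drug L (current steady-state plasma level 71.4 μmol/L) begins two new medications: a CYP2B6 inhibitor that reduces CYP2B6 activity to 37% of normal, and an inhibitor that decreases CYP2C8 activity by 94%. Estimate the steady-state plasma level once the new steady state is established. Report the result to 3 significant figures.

119 μmol/L

The CYP2B6 pathway (20% of clearance) is reduced to 0.37× activity: 0.2 × 0.37 = 0.074.
The CYP2C8 pathway (29% of clearance) is reduced to 0.06× activity: 0.29 × 0.06 = 0.0174.
Non-CYP routes (51%) are unchanged.
Relative clearance = 0.074 + 0.0174 + 0.51 = 0.6014.
Steady-state plasma level ∝ 1/CL: new value = 71.4 / 0.6014 = 119 μmol/L.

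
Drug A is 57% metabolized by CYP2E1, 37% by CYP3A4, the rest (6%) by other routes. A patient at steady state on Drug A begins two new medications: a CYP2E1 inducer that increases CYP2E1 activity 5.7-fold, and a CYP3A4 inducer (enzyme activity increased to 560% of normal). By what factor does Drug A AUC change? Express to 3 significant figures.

The CYP2E1 pathway (57% of clearance) is boosted to 5.7× activity: 0.57 × 5.7 = 3.249.
The CYP3A4 pathway (37% of clearance) rises to 5.6× activity: 0.37 × 5.6 = 2.072.
Non-CYP routes (6%) are unchanged.
Relative clearance = 3.249 + 2.072 + 0.06 = 5.381.
AUC ∝ 1/CL: fold-change = 1 / 5.381 = 0.186.

0.186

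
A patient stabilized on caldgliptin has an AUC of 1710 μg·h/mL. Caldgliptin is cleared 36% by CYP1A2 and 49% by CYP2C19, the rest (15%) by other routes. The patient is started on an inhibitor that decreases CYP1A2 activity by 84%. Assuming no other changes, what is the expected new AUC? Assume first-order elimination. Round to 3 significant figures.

2.45 × 10³ μg·h/mL

The CYP1A2 pathway (36% of clearance) drops to 0.16× activity: 0.36 × 0.16 = 0.0576.
CYP2C19 (49%) and the residual 15% are unaffected.
New clearance relative to baseline: 0.0576 + 0.49 + 0.15 = 0.6976.
With dosing unchanged, AUC scales as 1/CL: 1710 / 0.6976 = 2.45 × 10³ μg·h/mL.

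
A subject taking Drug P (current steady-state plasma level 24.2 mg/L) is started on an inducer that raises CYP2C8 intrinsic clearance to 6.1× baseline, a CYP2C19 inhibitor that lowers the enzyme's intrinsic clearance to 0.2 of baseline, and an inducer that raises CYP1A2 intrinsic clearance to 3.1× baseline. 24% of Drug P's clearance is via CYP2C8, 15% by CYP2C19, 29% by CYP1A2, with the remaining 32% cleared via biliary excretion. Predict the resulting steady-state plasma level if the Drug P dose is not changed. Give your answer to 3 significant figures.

The CYP2C8 pathway (24% of clearance) is boosted to 6.1× activity: 0.24 × 6.1 = 1.464.
The CYP2C19 pathway (15% of clearance) falls to 0.2× activity: 0.15 × 0.2 = 0.03.
The CYP1A2 pathway (29% of clearance) rises to 3.1× activity: 0.29 × 3.1 = 0.899.
Non-CYP routes (32%) are unchanged.
Relative clearance = 1.464 + 0.03 + 0.899 + 0.32 = 2.713.
Dividing the baseline by the relative clearance: 24.2 / 2.713 = 8.92 mg/L.

8.92 mg/L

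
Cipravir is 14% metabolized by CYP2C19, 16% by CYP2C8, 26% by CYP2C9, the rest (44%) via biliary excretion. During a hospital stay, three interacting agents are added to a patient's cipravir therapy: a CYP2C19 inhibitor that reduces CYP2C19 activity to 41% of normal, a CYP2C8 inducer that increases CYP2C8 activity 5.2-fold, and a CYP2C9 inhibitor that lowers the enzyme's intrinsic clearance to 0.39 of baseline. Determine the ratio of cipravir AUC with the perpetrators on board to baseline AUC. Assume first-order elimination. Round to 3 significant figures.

CYP2C19: 0.14 × 0.41 = 0.0574
CYP2C8: 0.16 × 5.2 = 0.832
CYP2C9: 0.26 × 0.39 = 0.1014
Other: 0.44 (unchanged)
New clearance relative to baseline: 0.0574 + 0.832 + 0.1014 + 0.44 = 1.4308.
Net AUC ratio = 1 / 1.4308 = 0.699.

0.699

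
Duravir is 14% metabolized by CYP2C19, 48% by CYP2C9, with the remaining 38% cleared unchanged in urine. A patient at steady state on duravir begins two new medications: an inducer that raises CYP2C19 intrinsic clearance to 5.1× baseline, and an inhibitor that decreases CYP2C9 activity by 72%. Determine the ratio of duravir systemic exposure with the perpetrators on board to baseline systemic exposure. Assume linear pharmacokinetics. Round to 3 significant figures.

0.814

The CYP2C19 pathway (14% of clearance) rises to 5.1× activity: 0.14 × 5.1 = 0.714.
The CYP2C9 pathway (48% of clearance) drops to 0.28× activity: 0.48 × 0.28 = 0.1344.
Non-CYP routes (38%) are unchanged.
Relative clearance = 0.714 + 0.1344 + 0.38 = 1.2284.
Systemic exposure ∝ 1/CL: fold-change = 1 / 1.2284 = 0.814.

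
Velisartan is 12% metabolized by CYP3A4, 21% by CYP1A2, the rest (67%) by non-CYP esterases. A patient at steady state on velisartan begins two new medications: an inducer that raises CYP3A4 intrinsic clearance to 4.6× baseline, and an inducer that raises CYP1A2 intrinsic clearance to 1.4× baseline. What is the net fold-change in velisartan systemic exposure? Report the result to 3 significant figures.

0.660

The CYP3A4 pathway (12% of clearance) rises to 4.6× activity: 0.12 × 4.6 = 0.552.
The CYP1A2 pathway (21% of clearance) increases to 1.4× activity: 0.21 × 1.4 = 0.294.
Non-CYP routes (67%) are unchanged.
CL_new/CL_old = 0.552 + 0.294 + 0.67 = 1.516.
Net systemic exposure ratio = 1 / 1.516 = 0.660.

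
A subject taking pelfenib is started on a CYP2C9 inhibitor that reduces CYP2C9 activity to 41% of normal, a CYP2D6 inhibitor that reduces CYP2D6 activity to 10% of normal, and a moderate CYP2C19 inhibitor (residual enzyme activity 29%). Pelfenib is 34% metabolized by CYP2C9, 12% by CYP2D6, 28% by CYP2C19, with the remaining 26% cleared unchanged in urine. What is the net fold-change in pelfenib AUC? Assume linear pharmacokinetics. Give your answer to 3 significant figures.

2.03

CYP2C9: 0.34 × 0.41 = 0.1394
CYP2D6: 0.12 × 0.1 = 0.012
CYP2C19: 0.28 × 0.29 = 0.0812
Other: 0.26 (unchanged)
Relative clearance = 0.1394 + 0.012 + 0.0812 + 0.26 = 0.4926.
Net AUC ratio = 1 / 0.4926 = 2.03.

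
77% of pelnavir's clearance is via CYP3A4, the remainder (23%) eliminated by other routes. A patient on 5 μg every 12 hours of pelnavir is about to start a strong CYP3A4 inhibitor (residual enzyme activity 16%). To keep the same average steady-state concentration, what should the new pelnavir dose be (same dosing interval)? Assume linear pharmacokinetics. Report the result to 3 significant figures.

1.77 μg

The CYP3A4 pathway (77% of clearance) falls to 0.16× activity: 0.77 × 0.16 = 0.1232.
Non-CYP routes (23%) are unchanged.
Relative clearance = 0.1232 + 0.23 = 0.3532.
Exposure is unchanged when dose changes in proportion to clearance. New dose = 5 μg × 0.3532 = 1.77 μg.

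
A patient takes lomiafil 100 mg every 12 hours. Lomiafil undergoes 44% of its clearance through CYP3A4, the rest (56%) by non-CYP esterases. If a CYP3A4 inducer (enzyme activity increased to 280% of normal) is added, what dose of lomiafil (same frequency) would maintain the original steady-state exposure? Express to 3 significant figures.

179 mg

The CYP3A4 pathway (44% of clearance) is boosted to 2.8× activity: 0.44 × 2.8 = 1.232.
The remaining 56% of clearance is unaffected.
CL_new/CL_old = 1.232 + 0.56 = 1.792.
To maintain the same steady-state level, dose must scale with clearance: new dose = 100 × 1.792 = 179 mg.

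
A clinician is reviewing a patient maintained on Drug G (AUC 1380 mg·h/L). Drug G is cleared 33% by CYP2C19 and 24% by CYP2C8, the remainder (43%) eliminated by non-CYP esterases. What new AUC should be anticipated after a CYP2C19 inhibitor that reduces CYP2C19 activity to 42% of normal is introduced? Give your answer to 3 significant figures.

The CYP2C19 pathway (33% of clearance) falls to 0.42× activity: 0.33 × 0.42 = 0.1386.
CYP2C8 (24%) and the residual 43% are unaffected.
New clearance relative to baseline: 0.1386 + 0.24 + 0.43 = 0.8086.
With dosing unchanged, AUC scales as 1/CL: 1380 / 0.8086 = 1.71 × 10³ mg·h/L.

1.71 × 10³ mg·h/L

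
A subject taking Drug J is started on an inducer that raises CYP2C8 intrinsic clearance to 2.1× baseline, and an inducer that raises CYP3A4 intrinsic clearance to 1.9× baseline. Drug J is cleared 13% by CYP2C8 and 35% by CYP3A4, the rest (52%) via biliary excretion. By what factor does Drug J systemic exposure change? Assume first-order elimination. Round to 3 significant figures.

The CYP2C8 pathway (13% of clearance) is boosted to 2.1× activity: 0.13 × 2.1 = 0.273.
The CYP3A4 pathway (35% of clearance) is boosted to 1.9× activity: 0.35 × 1.9 = 0.665.
Non-CYP routes (52%) are unchanged.
New clearance relative to baseline: 0.273 + 0.665 + 0.52 = 1.458.
Systemic exposure ∝ 1/CL: fold-change = 1 / 1.458 = 0.686.

0.686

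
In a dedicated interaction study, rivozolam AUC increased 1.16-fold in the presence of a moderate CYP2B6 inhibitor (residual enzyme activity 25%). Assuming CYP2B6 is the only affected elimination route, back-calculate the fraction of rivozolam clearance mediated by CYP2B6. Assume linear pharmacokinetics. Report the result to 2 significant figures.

0.18

Let fm be the CYP2B6 fraction. New clearance relative to baseline = fm × 0.25 + (1 − fm).
AUC ratio = 1 / (new CL fraction), so new CL fraction = 1 / 1.16 = 0.8621.
fm × 0.25 + 1 − fm = 0.8621  ⇒  fm × (0.25 − 1) = −0.1379  ⇒  fm = 0.18.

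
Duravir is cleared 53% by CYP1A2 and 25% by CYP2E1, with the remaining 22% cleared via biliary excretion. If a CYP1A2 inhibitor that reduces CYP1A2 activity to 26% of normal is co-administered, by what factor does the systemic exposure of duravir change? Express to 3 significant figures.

The CYP1A2 pathway (53% of clearance) falls to 0.26× activity: 0.53 × 0.26 = 0.1378.
CYP2E1 (25%) and the residual 22% are unaffected.
Relative clearance = 0.1378 + 0.25 + 0.22 = 0.6078.
Systemic exposure is inversely proportional to clearance, so the fold-change is 1 / 0.6078 = 1.65.

1.65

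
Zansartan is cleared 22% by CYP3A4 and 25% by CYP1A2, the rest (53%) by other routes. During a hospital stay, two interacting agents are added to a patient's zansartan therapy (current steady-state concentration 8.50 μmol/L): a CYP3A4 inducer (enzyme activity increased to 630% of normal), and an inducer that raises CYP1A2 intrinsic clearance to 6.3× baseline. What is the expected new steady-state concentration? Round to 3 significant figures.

The CYP3A4 pathway (22% of clearance) rises to 6.3× activity: 0.22 × 6.3 = 1.386.
The CYP1A2 pathway (25% of clearance) is boosted to 6.3× activity: 0.25 × 6.3 = 1.575.
The remaining 53% of clearance is unaffected.
Relative clearance = 1.386 + 1.575 + 0.53 = 3.491.
New steady-state concentration = 8.50 / 3.491 = 2.43 μmol/L (concentration scales inversely with clearance).

2.43 μmol/L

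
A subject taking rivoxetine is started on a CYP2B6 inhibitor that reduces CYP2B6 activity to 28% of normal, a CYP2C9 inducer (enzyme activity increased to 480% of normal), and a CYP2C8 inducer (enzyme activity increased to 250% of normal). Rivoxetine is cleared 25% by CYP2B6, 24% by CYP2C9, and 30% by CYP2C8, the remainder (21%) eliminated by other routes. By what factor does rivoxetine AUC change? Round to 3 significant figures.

The CYP2B6 pathway (25% of clearance) is reduced to 0.28× activity: 0.25 × 0.28 = 0.07.
The CYP2C9 pathway (24% of clearance) increases to 4.8× activity: 0.24 × 4.8 = 1.152.
The CYP2C8 pathway (30% of clearance) increases to 2.5× activity: 0.3 × 2.5 = 0.75.
The remaining 21% of clearance is unaffected.
CL_new/CL_old = 0.07 + 1.152 + 0.75 + 0.21 = 2.182.
Because AUC varies inversely with clearance, the combined effect is 1 / 2.182 = 0.458.

0.458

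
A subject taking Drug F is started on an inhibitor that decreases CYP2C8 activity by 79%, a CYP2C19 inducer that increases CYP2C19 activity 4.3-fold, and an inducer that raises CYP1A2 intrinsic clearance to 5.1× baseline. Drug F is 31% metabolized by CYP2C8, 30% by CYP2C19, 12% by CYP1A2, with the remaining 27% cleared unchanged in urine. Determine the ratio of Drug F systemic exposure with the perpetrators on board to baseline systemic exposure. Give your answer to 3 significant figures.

0.447

The CYP2C8 pathway (31% of clearance) falls to 0.21× activity: 0.31 × 0.21 = 0.0651.
The CYP2C19 pathway (30% of clearance) increases to 4.3× activity: 0.3 × 4.3 = 1.29.
The CYP1A2 pathway (12% of clearance) is boosted to 5.1× activity: 0.12 × 5.1 = 0.612.
Non-CYP routes (27%) are unchanged.
CL_new/CL_old = 0.0651 + 1.29 + 0.612 + 0.27 = 2.2371.
Systemic exposure ∝ 1/CL: fold-change = 1 / 2.2371 = 0.447.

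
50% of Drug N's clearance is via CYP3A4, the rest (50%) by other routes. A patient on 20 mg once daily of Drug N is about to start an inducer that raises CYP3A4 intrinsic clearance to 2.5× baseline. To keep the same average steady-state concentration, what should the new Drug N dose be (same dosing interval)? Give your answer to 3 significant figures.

35.0 mg

The CYP3A4 pathway (50% of clearance) rises to 2.5× activity: 0.5 × 2.5 = 1.25.
The remaining 50% of clearance is unaffected.
New clearance relative to baseline: 1.25 + 0.5 = 1.75.
Css,avg = (dose rate)/CL, so holding Css fixed requires dose ∝ CL: 20 × 1.75 = 35.0 mg.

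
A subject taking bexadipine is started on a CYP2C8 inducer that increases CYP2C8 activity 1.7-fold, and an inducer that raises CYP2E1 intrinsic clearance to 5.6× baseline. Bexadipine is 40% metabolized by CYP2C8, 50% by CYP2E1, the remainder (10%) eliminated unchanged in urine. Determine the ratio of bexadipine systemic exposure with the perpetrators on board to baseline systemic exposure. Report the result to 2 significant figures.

0.28

The CYP2C8 pathway (40% of clearance) increases to 1.7× activity: 0.4 × 1.7 = 0.68.
The CYP2E1 pathway (50% of clearance) increases to 5.6× activity: 0.5 × 5.6 = 2.8.
The remaining 10% of clearance is unaffected.
Relative clearance = 0.68 + 2.8 + 0.1 = 3.58.
Net systemic exposure ratio = 1 / 3.58 = 0.28.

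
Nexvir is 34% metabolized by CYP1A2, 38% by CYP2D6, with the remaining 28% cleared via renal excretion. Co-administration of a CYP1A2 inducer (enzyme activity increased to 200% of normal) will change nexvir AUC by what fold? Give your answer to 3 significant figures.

CYP1A2: 0.34 × 2 = 0.68
CYP2D6: 0.38 (unchanged)
Other: 0.28 (unchanged)
CL_new/CL_old = 0.68 + 0.38 + 0.28 = 1.34.
AUC is inversely proportional to clearance, so the fold-change is 1 / 1.34 = 0.746.

0.746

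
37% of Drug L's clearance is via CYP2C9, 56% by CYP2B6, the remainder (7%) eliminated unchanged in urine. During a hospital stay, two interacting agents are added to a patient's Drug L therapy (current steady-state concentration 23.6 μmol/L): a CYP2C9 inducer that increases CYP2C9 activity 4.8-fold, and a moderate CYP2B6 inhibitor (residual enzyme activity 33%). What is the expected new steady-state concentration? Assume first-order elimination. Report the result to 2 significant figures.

12 μmol/L

The CYP2C9 pathway (37% of clearance) rises to 4.8× activity: 0.37 × 4.8 = 1.776.
The CYP2B6 pathway (56% of clearance) is reduced to 0.33× activity: 0.56 × 0.33 = 0.1848.
The remaining 7% of clearance is unaffected.
New clearance relative to baseline: 1.776 + 0.1848 + 0.07 = 2.0308.
Dividing the baseline by the relative clearance: 23.6 / 2.0308 = 12 μmol/L.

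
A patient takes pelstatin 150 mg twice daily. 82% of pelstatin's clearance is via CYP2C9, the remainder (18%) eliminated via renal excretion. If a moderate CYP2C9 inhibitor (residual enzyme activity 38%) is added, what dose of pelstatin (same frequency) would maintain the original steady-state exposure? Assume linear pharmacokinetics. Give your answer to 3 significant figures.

CYP2C9: 0.82 × 0.38 = 0.3116
Other: 0.18 (unchanged)
New clearance relative to baseline: 0.3116 + 0.18 = 0.4916.
To maintain the same steady-state level, dose must scale with clearance: new dose = 150 × 0.4916 = 73.7 mg.

73.7 mg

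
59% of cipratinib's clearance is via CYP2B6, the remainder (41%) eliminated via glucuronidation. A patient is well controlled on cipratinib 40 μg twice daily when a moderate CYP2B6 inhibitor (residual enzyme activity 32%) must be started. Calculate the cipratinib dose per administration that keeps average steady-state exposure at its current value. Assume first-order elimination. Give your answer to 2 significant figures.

CYP2B6: 0.59 × 0.32 = 0.1888
Other: 0.41 (unchanged)
CL_new/CL_old = 0.1888 + 0.41 = 0.5988.
Css,avg = (dose rate)/CL, so holding Css fixed requires dose ∝ CL: 40 × 0.5988 = 24 μg.

24 μg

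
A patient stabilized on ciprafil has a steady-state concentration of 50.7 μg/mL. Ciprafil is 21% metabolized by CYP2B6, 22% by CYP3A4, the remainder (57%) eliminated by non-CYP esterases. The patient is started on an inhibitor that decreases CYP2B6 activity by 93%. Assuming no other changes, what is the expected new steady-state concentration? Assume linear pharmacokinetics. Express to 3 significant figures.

63.0 μg/mL

The CYP2B6 pathway (21% of clearance) drops to 0.07× activity: 0.21 × 0.07 = 0.0147.
CYP3A4 (22%) and the residual 57% are unaffected.
New clearance relative to baseline: 0.0147 + 0.22 + 0.57 = 0.8047.
With dosing unchanged, steady-state concentration scales as 1/CL: 50.7 / 0.8047 = 63.0 μg/mL.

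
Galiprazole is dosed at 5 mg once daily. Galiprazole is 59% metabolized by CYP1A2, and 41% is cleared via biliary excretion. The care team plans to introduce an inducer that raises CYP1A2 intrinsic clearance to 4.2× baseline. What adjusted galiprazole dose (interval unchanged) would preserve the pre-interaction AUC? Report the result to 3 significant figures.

14.4 mg

CYP1A2: 0.59 × 4.2 = 2.478
Other: 0.41 (unchanged)
Relative clearance = 2.478 + 0.41 = 2.888.
Css,avg = (dose rate)/CL, so holding Css fixed requires dose ∝ CL: 5 × 2.888 = 14.4 mg.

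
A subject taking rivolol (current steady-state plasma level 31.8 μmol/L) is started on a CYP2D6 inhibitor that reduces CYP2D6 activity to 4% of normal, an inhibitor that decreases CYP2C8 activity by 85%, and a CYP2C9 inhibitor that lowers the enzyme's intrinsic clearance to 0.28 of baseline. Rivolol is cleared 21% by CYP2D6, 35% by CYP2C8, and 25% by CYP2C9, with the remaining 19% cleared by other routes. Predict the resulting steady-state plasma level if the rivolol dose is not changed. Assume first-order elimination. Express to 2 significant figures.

The CYP2D6 pathway (21% of clearance) is reduced to 0.04× activity: 0.21 × 0.04 = 0.0084.
The CYP2C8 pathway (35% of clearance) drops to 0.15× activity: 0.35 × 0.15 = 0.0525.
The CYP2C9 pathway (25% of clearance) is reduced to 0.28× activity: 0.25 × 0.28 = 0.07.
The remaining 19% of clearance is unaffected.
New clearance relative to baseline: 0.0084 + 0.0525 + 0.07 + 0.19 = 0.3209.
Steady-state plasma level ∝ 1/CL: new value = 31.8 / 0.3209 = 99 μmol/L.

99 μmol/L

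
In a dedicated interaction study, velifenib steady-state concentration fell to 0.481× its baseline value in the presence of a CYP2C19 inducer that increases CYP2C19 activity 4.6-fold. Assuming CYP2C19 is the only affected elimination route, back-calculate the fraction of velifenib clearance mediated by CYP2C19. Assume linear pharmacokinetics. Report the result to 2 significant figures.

Write x for the fraction cleared via CYP2C19. The observed steady-state concentration change means clearance rose to 1/0.481 = 2.079 of baseline.
Only the CYP2C19 route changed, so 2.079 = x·4.6 + (1 − x), giving x = 0.30.

0.30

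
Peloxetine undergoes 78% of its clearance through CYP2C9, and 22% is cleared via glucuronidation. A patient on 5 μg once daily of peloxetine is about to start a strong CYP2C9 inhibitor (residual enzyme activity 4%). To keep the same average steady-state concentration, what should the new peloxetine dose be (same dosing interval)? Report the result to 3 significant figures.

1.26 μg

The CYP2C9 pathway (78% of clearance) drops to 0.04× activity: 0.78 × 0.04 = 0.0312.
Non-CYP routes (22%) are unchanged.
New clearance relative to baseline: 0.0312 + 0.22 = 0.2512.
To maintain the same steady-state level, dose must scale with clearance: new dose = 5 × 0.2512 = 1.26 μg.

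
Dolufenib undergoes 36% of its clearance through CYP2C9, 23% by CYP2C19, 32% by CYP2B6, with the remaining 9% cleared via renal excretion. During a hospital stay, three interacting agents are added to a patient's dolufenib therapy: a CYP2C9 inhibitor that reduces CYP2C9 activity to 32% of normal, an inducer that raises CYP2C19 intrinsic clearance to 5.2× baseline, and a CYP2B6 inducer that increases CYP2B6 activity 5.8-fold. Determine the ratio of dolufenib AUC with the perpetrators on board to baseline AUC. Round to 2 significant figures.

0.31

CYP2C9: 0.36 × 0.32 = 0.1152
CYP2C19: 0.23 × 5.2 = 1.196
CYP2B6: 0.32 × 5.8 = 1.856
Other: 0.09 (unchanged)
CL_new/CL_old = 0.1152 + 1.196 + 1.856 + 0.09 = 3.2572.
Because AUC varies inversely with clearance, the combined effect is 1 / 3.2572 = 0.31.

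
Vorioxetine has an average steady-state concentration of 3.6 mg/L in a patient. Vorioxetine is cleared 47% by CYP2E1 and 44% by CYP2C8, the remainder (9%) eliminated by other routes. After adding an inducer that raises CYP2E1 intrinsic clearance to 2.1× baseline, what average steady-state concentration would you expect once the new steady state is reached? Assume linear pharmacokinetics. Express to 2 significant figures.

The CYP2E1 pathway (47% of clearance) increases to 2.1× activity: 0.47 × 2.1 = 0.987.
CYP2C8 (44%) and the residual 9% are unaffected.
New clearance relative to baseline: 0.987 + 0.44 + 0.09 = 1.517.
New average steady-state concentration = baseline ÷ relative clearance = 3.6 / 1.517 = 2.4 mg/L.

2.4 mg/L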